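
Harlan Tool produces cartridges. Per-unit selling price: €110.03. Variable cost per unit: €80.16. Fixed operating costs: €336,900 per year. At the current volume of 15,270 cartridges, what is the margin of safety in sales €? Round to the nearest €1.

€439,143

Each unit contributes €110.03 − €80.16 = €29.87. Break-even units = €336,900 ÷ €29.87 = 11,278.88; break-even revenue = 11,278.88 × €110.03 = €1,241,014.63.
Actual sales revenue = 15,270 × €110.03 = €1,680,158.10.
Margin of safety = €1,680,158.10 − €1,241,014.63 = €439,143.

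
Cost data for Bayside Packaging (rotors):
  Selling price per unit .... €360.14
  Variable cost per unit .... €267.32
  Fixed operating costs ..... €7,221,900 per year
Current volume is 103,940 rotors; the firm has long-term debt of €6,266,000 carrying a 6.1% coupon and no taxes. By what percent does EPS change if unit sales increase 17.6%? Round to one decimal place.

+83.1%

Total contribution margin = 103,940 × €92.82 = €9,647,710.80.
EBIT = €9,647,710.80 − €7,221,900 = €2,425,810.80.
Interest = €382,226.00, so EBIT − I = €2,043,584.80.
DCL = total CM / (EBIT − I) = €9,647,710.80 / €2,043,584.80 = 4.7210.
%ΔEPS = DCL × %ΔSales = 4.7210 × +17.6% = +83.1%.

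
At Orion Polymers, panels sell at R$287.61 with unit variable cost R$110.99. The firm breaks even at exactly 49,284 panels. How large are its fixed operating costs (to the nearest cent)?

R$8,704,540.08

Contribution margin per unit = R$287.61 − R$110.99 = R$176.62.
Fixed costs = break-even units × CM = 49,284 × R$176.62 = R$8,704,540.08.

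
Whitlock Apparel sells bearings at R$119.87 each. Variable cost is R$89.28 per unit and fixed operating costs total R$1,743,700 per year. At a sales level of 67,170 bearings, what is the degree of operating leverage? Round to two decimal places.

6.61

Contribution at this volume is 67,170 × R$30.59 = R$2,054,730.30.
EBIT = R$2,054,730.30 − R$1,743,700 = R$311,030.30.
Degree of operating leverage = R$2,054,730.30 / R$311,030.30 = 6.6062.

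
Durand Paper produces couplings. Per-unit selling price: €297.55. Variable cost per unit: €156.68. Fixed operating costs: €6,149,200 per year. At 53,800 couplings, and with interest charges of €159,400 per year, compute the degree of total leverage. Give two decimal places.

5.97

Contribution at this volume is 53,800 × €140.87 = €7,578,806.00.
Subtracting fixed costs: EBIT = €7,578,806.00 − €6,149,200 = €1,429,606.00. Interest = €159,400.00, so EBIT − I = €1,270,206.00.
Degree of total leverage = total CM / (EBIT − interest) = €7,578,806.00 / €1,270,206.00 = 5.9666.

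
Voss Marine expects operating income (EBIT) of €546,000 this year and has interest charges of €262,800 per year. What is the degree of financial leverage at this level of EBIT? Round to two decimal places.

Interest = €262,800.00.
DFL = EBIT ÷ (EBIT − I) = €546,000 ÷ (€546,000 − €262,800.00) = €546,000 ÷ €283,200.00 = 1.9280.

1.93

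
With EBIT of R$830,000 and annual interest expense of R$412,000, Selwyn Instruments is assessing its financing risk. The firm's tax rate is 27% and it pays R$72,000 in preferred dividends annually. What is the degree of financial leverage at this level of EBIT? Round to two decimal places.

Interest = R$412,000.00.
Pre-tax preferred-dividend burden = R$72,000 ÷ (1 − 0.27) = R$98,630.14.
DFL = EBIT ÷ [EBIT − I − D_p/(1−t)] = R$830,000 ÷ [R$830,000 − R$412,000.00 − R$98,630.14] = R$830,000 ÷ R$319,369.86 = 2.5989.

2.60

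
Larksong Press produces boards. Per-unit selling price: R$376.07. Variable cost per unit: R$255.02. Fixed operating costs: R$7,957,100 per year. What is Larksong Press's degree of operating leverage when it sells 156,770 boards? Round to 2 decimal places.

Total contribution margin = 156,770 × R$121.05 = R$18,977,008.50.
Operating income = contribution − fixed costs = R$18,977,008.50 − R$7,957,100 = R$11,019,908.50.
So DOL = total CM / EBIT = R$18,977,008.50 / R$11,019,908.50 = 1.7221.

1.72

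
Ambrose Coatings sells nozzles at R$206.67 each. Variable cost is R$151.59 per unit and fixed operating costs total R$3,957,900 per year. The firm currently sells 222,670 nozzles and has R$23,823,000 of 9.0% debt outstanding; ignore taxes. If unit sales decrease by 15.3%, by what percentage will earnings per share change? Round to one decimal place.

-30.4%

At 222,670 units, contribution = 222,670 × R$55.08 = R$12,264,663.60.
Subtracting fixed costs: EBIT = R$12,264,663.60 − R$3,957,900 = R$8,306,763.60.
Interest = R$2,144,070.00, so EBIT − I = R$6,162,693.60.
Degree of combined leverage = contribution ÷ (EBIT − I) = R$12,264,663.60 ÷ R$6,162,693.60 = 1.9901.
%ΔEPS = DCL × %ΔSales = 1.9901 × -15.3% = -30.4%.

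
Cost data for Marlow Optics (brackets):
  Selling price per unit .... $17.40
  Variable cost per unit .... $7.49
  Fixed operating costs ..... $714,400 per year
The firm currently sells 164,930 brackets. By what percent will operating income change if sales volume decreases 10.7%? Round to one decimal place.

-19.0%

Contribution at this volume is 164,930 × $9.91 = $1,634,456.30.
Subtracting fixed costs: EBIT = $1,634,456.30 − $714,400 = $920,056.30.
DOL = contribution ÷ EBIT = $1,634,456.30 ÷ $920,056.30 = 1.7765.
%ΔEBIT = DOL × %ΔSales = 1.7765 × -10.7% = -19.0%.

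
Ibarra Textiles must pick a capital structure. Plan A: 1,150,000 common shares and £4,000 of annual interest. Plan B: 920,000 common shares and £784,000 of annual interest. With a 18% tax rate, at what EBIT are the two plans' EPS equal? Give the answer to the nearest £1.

£3,904,000

At indifference, (EBIT − 4,000)(1 − t)/1,150,000 = (EBIT − 784,000)(1 − t)/920,000.
The (1 − t) factor cancels: (EBIT − 4,000) × 920,000 = (EBIT − 784,000) × 1,150,000.
Solving, EBIT = (784,000·1,150,000 − 4,000·920,000) / (1,150,000 − 920,000) = 897,920,000,000 / 230,000 = 3,904,000.00.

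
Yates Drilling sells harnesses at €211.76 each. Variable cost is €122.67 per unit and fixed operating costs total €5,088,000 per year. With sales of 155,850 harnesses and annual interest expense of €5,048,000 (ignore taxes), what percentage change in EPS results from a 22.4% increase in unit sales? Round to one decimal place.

+83.0%

Contribution at this volume is 155,850 × €89.09 = €13,884,676.50.
EBIT = €13,884,676.50 − €5,088,000 = €8,796,676.50.
Interest = €5,048,000.00, so EBIT − I = €3,748,676.50.
DCL = total CM / (EBIT − I) = €13,884,676.50 / €3,748,676.50 = 3.7039.
EPS therefore changes by 3.7039 × (+22.4%) = +83.0%.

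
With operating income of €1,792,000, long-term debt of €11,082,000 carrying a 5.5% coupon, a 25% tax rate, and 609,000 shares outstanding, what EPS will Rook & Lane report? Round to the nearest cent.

€1.46

Interest = €609,510.00, so EBT = €1,792,000 − €609,510.00 = €1,182,490.00.
After tax at 25%: net income = €1,182,490.00 × 0.75 = €886,867.50.
Per share: €886,867.50 / 609,000 shares = €1.46.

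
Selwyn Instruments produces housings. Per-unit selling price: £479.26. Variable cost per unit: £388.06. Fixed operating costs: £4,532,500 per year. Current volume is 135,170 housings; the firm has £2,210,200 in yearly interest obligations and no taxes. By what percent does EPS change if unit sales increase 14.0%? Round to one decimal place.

Contribution at this volume is 135,170 × £91.20 = £12,327,504.00.
Operating income = contribution − fixed costs = £12,327,504.00 − £4,532,500 = £7,795,004.00.
Interest = £2,210,200.00, so EBIT − I = £5,584,804.00.
Degree of combined leverage = contribution ÷ (EBIT − I) = £12,327,504.00 ÷ £5,584,804.00 = 2.2073.
%ΔEPS = DCL × %ΔSales = 2.2073 × +14.0% = +30.9%.

+30.9%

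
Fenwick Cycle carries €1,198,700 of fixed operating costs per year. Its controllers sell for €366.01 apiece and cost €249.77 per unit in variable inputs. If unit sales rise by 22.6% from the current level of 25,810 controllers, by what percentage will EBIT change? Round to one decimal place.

+37.6%

Contribution at this volume is 25,810 × €116.24 = €3,000,154.40.
Subtracting fixed costs: EBIT = €3,000,154.40 − €1,198,700 = €1,801,454.40.
So DOL = total CM / EBIT = €3,000,154.40 / €1,801,454.40 = 1.6654.
%ΔEBIT = DOL × %ΔSales = 1.6654 × +22.6% = +37.6%.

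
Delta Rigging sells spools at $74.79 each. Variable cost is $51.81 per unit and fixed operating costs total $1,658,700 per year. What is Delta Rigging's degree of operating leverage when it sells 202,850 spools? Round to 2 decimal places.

At 202,850 units, contribution = 202,850 × $22.98 = $4,661,493.00.
Subtracting fixed costs: EBIT = $4,661,493.00 − $1,658,700 = $3,002,793.00.
Degree of operating leverage = $4,661,493.00 / $3,002,793.00 = 1.5524.

1.55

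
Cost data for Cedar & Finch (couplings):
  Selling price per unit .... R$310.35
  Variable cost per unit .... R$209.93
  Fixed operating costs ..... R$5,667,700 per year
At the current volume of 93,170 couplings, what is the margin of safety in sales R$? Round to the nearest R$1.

Unit CM = price − variable cost = R$310.35 − R$209.93 = R$100.42. Break-even units = R$5,667,700 ÷ R$100.42 = 56,439.95; break-even revenue = 56,439.95 × R$310.35 = R$17,516,139.17.
Current sales = 93,170 × R$310.35 = R$28,915,309.50.
Margin of safety = R$28,915,309.50 − R$17,516,139.17 = R$11,399,170.

R$11,399,170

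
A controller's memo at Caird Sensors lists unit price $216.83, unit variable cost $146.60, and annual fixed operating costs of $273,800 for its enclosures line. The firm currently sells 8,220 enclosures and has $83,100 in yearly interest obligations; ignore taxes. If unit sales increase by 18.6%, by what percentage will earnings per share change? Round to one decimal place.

At 8,220 units, contribution = 8,220 × $70.23 = $577,290.60.
Operating income = contribution − fixed costs = $577,290.60 − $273,800 = $303,490.60.
After interest of $83,100.00, pre-tax earnings = $220,390.60.
DCL = total CM / (EBIT − I) = $577,290.60 / $220,390.60 = 2.6194.
%ΔEPS = DCL × %ΔSales = 2.6194 × +18.6% = +48.7%.

+48.7%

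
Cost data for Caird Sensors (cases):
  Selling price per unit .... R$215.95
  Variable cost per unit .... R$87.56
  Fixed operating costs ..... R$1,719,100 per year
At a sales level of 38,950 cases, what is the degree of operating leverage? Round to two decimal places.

Contribution at this volume is 38,950 × R$128.39 = R$5,000,790.50.
Subtracting fixed costs: EBIT = R$5,000,790.50 − R$1,719,100 = R$3,281,690.50.
Degree of operating leverage = R$5,000,790.50 / R$3,281,690.50 = 1.5238.

1.52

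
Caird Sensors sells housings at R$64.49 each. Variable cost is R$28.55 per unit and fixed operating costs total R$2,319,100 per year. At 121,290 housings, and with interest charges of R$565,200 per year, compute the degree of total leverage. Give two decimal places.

2.96

Total contribution margin = 121,290 × R$35.94 = R$4,359,162.60.
EBIT = R$4,359,162.60 − R$2,319,100 = R$2,040,062.60. Interest = R$565,200.00.
DOL = R$4,359,162.60 ÷ R$2,040,062.60 = 2.1368; DFL = R$2,040,062.60 ÷ R$1,474,862.60 = 1.3832.
Combined leverage = 2.1368 × 1.3832 = 2.9556.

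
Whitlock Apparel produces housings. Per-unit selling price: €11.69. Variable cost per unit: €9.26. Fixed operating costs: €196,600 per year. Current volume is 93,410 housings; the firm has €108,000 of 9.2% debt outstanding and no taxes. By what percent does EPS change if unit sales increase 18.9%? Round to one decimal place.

+209.8%

Total contribution margin = 93,410 × €2.43 = €226,986.30.
EBIT = €226,986.30 − €196,600 = €30,386.30.
Interest = €9,936.00, so EBIT − I = €20,450.30.
Degree of combined leverage = contribution ÷ (EBIT − I) = €226,986.30 ÷ €20,450.30 = 11.0994.
EPS therefore changes by 11.0994 × (+18.9%) = +209.8%.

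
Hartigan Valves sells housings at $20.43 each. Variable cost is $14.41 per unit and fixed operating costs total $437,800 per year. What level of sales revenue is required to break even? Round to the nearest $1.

CM per unit = $20.43 − $14.41 = $6.02; CM ratio = $6.02 / $20.43 = 0.2947.
Break-even sales = FC ÷ CM ratio = $437,800 × $20.43 / $6.02 = $1,485,756.

$1,485,756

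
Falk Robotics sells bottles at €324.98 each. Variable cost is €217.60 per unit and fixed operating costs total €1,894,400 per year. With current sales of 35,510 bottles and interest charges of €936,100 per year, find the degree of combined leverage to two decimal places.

Contribution at this volume is 35,510 × €107.38 = €3,813,063.80.
Subtracting fixed costs: EBIT = €3,813,063.80 − €1,894,400 = €1,918,663.80. Interest = €936,100.00.
DOL = €3,813,063.80 ÷ €1,918,663.80 = 1.9874; DFL = €1,918,663.80 ÷ €982,563.80 = 1.9527.
DCL = DOL × DFL = 1.9874 × 1.9527 = 3.8808.

3.88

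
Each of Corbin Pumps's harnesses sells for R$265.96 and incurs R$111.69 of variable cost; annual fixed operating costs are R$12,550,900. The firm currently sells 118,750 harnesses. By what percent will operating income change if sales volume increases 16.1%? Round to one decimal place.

+51.1%

Contribution at this volume is 118,750 × R$154.27 = R$18,319,562.50.
Subtracting fixed costs: EBIT = R$18,319,562.50 − R$12,550,900 = R$5,768,662.50.
DOL = contribution ÷ EBIT = R$18,319,562.50 ÷ R$5,768,662.50 = 3.1757.
So EBIT moves 3.1757 × (+16.1%) = +51.1%.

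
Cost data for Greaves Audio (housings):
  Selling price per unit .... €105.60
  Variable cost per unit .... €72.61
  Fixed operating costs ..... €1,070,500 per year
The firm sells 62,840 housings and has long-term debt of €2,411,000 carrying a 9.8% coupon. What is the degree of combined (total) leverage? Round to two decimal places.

2.71

Total contribution margin = 62,840 × €32.99 = €2,073,091.60.
Subtracting fixed costs: EBIT = €2,073,091.60 − €1,070,500 = €1,002,591.60. Interest = €236,278.00.
DOL = €2,073,091.60 ÷ €1,002,591.60 = 2.0677; DFL = €1,002,591.60 ÷ €766,313.60 = 1.3083.
DCL = DOL × DFL = 2.0677 × 1.3083 = 2.7052.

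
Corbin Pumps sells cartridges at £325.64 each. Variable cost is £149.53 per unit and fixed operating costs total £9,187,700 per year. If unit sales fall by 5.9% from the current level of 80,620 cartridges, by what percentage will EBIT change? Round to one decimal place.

-16.7%

Total contribution margin = 80,620 × £176.11 = £14,197,988.20.
EBIT = £14,197,988.20 − £9,187,700 = £5,010,288.20.
Degree of operating leverage = £14,197,988.20 / £5,010,288.20 = 2.8338.
Operating income changes by 2.8338 × -5.9% = -16.7%.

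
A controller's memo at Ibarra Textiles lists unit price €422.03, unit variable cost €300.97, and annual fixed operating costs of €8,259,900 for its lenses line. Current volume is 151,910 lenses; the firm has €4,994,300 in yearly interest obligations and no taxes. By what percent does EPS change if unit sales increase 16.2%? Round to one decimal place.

Total contribution margin = 151,910 × €121.06 = €18,390,224.60.
EBIT = €18,390,224.60 − €8,259,900 = €10,130,324.60.
After interest of €4,994,300.00, pre-tax earnings = €5,136,024.60.
DCL = total CM / (EBIT − I) = €18,390,224.60 / €5,136,024.60 = 3.5806.
%ΔEPS = DCL × %ΔSales = 3.5806 × +16.2% = +58.0%.

+58.0%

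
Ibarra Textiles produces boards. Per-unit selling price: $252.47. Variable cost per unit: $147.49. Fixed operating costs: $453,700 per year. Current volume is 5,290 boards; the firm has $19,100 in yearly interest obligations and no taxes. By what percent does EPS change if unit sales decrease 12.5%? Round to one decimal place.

-84.1%

Contribution at this volume is 5,290 × $104.98 = $555,344.20.
EBIT = $555,344.20 − $453,700 = $101,644.20.
After interest of $19,100.00, pre-tax earnings = $82,544.20.
Degree of combined leverage = contribution ÷ (EBIT − I) = $555,344.20 ÷ $82,544.20 = 6.7278.
EPS therefore changes by 6.7278 × (-12.5%) = -84.1%.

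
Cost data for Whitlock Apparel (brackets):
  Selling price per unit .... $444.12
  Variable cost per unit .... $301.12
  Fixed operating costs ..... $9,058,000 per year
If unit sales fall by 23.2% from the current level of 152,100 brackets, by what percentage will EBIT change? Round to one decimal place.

-39.8%

Total contribution margin = 152,100 × $143.00 = $21,750,300.00.
EBIT = $21,750,300.00 − $9,058,000 = $12,692,300.00.
So DOL = total CM / EBIT = $21,750,300.00 / $12,692,300.00 = 1.7137.
So EBIT moves 1.7137 × (-23.2%) = -39.8%.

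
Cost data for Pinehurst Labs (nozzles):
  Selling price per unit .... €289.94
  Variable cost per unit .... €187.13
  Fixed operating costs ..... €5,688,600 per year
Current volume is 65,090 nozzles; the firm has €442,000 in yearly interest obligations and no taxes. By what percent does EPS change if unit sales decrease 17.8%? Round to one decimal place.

-212.2%

Contribution at this volume is 65,090 × €102.81 = €6,691,902.90.
Subtracting fixed costs: EBIT = €6,691,902.90 − €5,688,600 = €1,003,302.90.
Interest = €442,000.00, so EBIT − I = €561,302.90.
Degree of combined leverage = contribution ÷ (EBIT − I) = €6,691,902.90 ÷ €561,302.90 = 11.9221.
%ΔEPS = DCL × %ΔSales = 11.9221 × -17.8% = -212.2%.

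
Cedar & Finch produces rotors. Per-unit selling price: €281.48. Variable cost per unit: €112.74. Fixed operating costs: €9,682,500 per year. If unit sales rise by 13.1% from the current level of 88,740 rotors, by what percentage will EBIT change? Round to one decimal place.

At 88,740 units, contribution = 88,740 × €168.74 = €14,973,987.60.
Operating income = contribution − fixed costs = €14,973,987.60 − €9,682,500 = €5,291,487.60.
So DOL = total CM / EBIT = €14,973,987.60 / €5,291,487.60 = 2.8298.
%ΔEBIT = DOL × %ΔSales = 2.8298 × +13.1% = +37.1%.

+37.1%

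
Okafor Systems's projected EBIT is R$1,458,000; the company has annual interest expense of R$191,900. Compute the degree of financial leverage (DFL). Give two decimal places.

1.15

Interest = R$191,900.00.
Degree of financial leverage = EBIT / (EBIT − interest) = R$1,458,000 / R$1,266,100.00 = 1.1516.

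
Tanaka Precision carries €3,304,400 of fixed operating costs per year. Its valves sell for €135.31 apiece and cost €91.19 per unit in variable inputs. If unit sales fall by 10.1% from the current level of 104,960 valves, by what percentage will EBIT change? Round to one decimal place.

Total contribution margin = 104,960 × €44.12 = €4,630,835.20.
Subtracting fixed costs: EBIT = €4,630,835.20 − €3,304,400 = €1,326,435.20.
DOL = contribution ÷ EBIT = €4,630,835.20 ÷ €1,326,435.20 = 3.4912.
%ΔEBIT = DOL × %ΔSales = 3.4912 × -10.1% = -35.3%.

-35.3%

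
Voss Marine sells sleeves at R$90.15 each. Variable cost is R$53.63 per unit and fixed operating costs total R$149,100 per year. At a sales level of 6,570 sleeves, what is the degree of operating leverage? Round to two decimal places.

Total contribution margin = 6,570 × R$36.52 = R$239,936.40.
Subtracting fixed costs: EBIT = R$239,936.40 − R$149,100 = R$90,836.40.
So DOL = total CM / EBIT = R$239,936.40 / R$90,836.40 = 2.6414.

2.64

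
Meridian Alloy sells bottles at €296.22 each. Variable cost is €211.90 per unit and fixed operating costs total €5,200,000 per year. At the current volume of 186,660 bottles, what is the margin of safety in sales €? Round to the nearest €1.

€37,024,588

Contribution margin per unit = €296.22 − €211.90 = €84.32. Break-even units = €5,200,000 ÷ €84.32 = 61,669.83; break-even revenue = 61,669.83 × €296.22 = €18,267,836.81.
Current sales = 186,660 × €296.22 = €55,292,425.20.
Margin of safety = €55,292,425.20 − €18,267,836.81 = €37,024,588.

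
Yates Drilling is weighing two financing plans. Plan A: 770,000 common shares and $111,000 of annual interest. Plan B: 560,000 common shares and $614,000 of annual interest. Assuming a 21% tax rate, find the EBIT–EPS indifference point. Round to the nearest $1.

At indifference, (EBIT − 111,000)(1 − t)/770,000 = (EBIT − 614,000)(1 − t)/560,000.
Cancelling (1 − t) and cross-multiplying: 560,000·(EBIT − 111,000) = 770,000·(EBIT − 614,000).
EBIT × (770,000 − 560,000) = 614,000 × 770,000 − 111,000 × 560,000 = 410,620,000,000, so EBIT = 410,620,000,000 ÷ 210,000 = 1,955,333.33.

$1,955,333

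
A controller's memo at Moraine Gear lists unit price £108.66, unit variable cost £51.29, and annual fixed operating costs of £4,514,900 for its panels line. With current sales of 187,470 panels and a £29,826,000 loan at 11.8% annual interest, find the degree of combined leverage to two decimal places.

3.95

At 187,470 units, contribution = 187,470 × £57.37 = £10,755,153.90.
Subtracting fixed costs: EBIT = £10,755,153.90 − £4,514,900 = £6,240,253.90. Interest = £3,519,468.00.
DOL = £10,755,153.90 ÷ £6,240,253.90 = 1.7235; DFL = £6,240,253.90 ÷ £2,720,785.90 = 2.2935.
Combined leverage = 1.7235 × 2.2935 = 3.9528.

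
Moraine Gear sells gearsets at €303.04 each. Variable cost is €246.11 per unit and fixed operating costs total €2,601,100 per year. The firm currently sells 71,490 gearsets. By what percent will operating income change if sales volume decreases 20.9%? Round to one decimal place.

Contribution at this volume is 71,490 × €56.93 = €4,069,925.70.
EBIT = €4,069,925.70 − €2,601,100 = €1,468,825.70.
So DOL = total CM / EBIT = €4,069,925.70 / €1,468,825.70 = 2.7709.
Operating income changes by 2.7709 × -20.9% = -57.9%.

-57.9%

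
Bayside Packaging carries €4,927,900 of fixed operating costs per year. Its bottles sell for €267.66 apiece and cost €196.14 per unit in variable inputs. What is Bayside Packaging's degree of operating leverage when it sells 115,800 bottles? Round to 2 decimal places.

Contribution at this volume is 115,800 × €71.52 = €8,282,016.00.
Operating income = contribution − fixed costs = €8,282,016.00 − €4,927,900 = €3,354,116.00.
DOL = contribution ÷ EBIT = €8,282,016.00 ÷ €3,354,116.00 = 2.4692.

2.47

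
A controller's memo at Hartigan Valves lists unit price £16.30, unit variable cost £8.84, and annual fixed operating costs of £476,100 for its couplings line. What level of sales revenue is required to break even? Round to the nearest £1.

£1,040,272

Contribution margin per unit = £16.30 − £8.84 = £7.46, a CM ratio of £7.46 ÷ £16.30 = 0.4577.
Break-even sales = FC ÷ CM ratio = £476,100 × £16.30 / £7.46 = £1,040,272.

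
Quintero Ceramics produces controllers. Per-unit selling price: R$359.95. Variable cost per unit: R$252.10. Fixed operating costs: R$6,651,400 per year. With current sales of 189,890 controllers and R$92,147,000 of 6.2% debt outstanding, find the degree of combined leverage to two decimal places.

At 189,890 units, contribution = 189,890 × R$107.85 = R$20,479,636.50.
EBIT = R$20,479,636.50 − R$6,651,400 = R$13,828,236.50. Interest = R$5,713,114.00, so EBIT − I = R$8,115,122.50.
Degree of total leverage = total CM / (EBIT − interest) = R$20,479,636.50 / R$8,115,122.50 = 2.5236.

2.52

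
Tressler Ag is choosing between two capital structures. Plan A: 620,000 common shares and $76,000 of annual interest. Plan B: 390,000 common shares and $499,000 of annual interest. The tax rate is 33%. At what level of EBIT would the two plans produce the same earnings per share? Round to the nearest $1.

$1,216,261

At indifference, (EBIT − 76,000)(1 − t)/620,000 = (EBIT − 499,000)(1 − t)/390,000.
Cancelling (1 − t) and cross-multiplying: 390,000·(EBIT − 76,000) = 620,000·(EBIT − 499,000).
Solving, EBIT = (499,000·620,000 − 76,000·390,000) / (620,000 − 390,000) = 279,740,000,000 / 230,000 = 1,216,260.87.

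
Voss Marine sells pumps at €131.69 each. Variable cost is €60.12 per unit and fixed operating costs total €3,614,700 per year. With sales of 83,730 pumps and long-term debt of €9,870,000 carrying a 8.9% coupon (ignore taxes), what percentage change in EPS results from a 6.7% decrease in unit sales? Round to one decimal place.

-26.8%

Contribution at this volume is 83,730 × €71.57 = €5,992,556.10.
Operating income = contribution − fixed costs = €5,992,556.10 − €3,614,700 = €2,377,856.10.
After interest of €878,430.00, pre-tax earnings = €1,499,426.10.
DCL = total CM / (EBIT − I) = €5,992,556.10 / €1,499,426.10 = 3.9966.
%ΔEPS = DCL × %ΔSales = 3.9966 × -6.7% = -26.8%.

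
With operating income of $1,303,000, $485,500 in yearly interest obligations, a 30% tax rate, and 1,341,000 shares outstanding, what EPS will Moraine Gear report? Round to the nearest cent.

$0.43

Pre-tax income = $1,303,000 − $485,500.00 = $817,500.00.
After tax at 30%: net income = $817,500.00 × 0.70 = $572,250.00.
EPS = $572,250.00 ÷ 1,341,000 = $0.43.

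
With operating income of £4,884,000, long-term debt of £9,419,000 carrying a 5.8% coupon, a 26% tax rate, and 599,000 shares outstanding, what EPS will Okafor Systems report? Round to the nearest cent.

Interest = £546,302.00, so EBT = £4,884,000 − £546,302.00 = £4,337,698.00.
Net income = £4,337,698.00 × (1 − 0.26) = £3,209,896.52.
EPS = £3,209,896.52 ÷ 599,000 = £5.36.

£5.36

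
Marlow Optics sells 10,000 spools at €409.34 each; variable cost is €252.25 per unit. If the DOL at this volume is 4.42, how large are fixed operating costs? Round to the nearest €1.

€1,215,493

Contribution at this volume is 10,000 × €157.09 = €1,570,900.00.
Since DOL = CM ÷ EBIT, EBIT = €1,570,900.00 ÷ 4.42 = €355,407.24.
And FC = contribution − EBIT = €1,570,900.00 − €355,407.24 = €1,215,493.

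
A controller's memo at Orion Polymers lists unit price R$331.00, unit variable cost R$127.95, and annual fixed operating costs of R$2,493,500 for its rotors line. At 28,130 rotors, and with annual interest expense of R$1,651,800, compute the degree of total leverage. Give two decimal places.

Contribution at this volume is 28,130 × R$203.05 = R$5,711,796.50.
Subtracting fixed costs: EBIT = R$5,711,796.50 − R$2,493,500 = R$3,218,296.50. Interest = R$1,651,800.00, so EBIT − I = R$1,566,496.50.
DCL = contribution ÷ (EBIT − I) = R$5,711,796.50 ÷ R$1,566,496.50 = 3.6462.

3.65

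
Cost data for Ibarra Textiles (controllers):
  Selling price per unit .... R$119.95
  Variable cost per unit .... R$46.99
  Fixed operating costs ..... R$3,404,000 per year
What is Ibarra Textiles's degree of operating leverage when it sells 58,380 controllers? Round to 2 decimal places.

4.98

Contribution at this volume is 58,380 × R$72.96 = R$4,259,404.80.
Subtracting fixed costs: EBIT = R$4,259,404.80 − R$3,404,000 = R$855,404.80.
So DOL = total CM / EBIT = R$4,259,404.80 / R$855,404.80 = 4.9794.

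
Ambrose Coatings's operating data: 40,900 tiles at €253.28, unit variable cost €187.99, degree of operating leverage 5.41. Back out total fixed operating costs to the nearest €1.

Total contribution margin = 40,900 × €65.29 = €2,670,361.00.
DOL = contribution / EBIT, so EBIT = €2,670,361.00 / 5.41 = €493,597.23.
And FC = contribution − EBIT = €2,670,361.00 − €493,597.23 = €2,176,764.

€2,176,764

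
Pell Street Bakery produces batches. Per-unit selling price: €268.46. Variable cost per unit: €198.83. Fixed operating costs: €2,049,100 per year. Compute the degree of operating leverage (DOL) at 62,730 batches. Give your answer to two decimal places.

Contribution at this volume is 62,730 × €69.63 = €4,367,889.90.
Subtracting fixed costs: EBIT = €4,367,889.90 − €2,049,100 = €2,318,789.90.
DOL = contribution ÷ EBIT = €4,367,889.90 ÷ €2,318,789.90 = 1.8837.

1.88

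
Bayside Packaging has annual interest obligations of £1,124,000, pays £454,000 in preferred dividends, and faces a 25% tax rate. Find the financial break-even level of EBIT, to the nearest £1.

Grossing the preferred dividend up to pre-tax terms: £454,000 / (1 − 0.25) = £605,333.33.
Financial break-even EBIT = interest + D_p ÷ (1 − t) = £1,124,000 + £605,333.33 = £1,729,333.33.

£1,729,333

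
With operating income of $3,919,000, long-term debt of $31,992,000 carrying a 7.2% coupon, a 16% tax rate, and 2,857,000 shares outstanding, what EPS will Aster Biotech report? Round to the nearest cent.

Interest = $2,303,424.00, so EBT = $3,919,000 − $2,303,424.00 = $1,615,576.00.
After tax at 16%: net income = $1,615,576.00 × 0.84 = $1,357,083.84.
Per share: $1,357,083.84 / 2,857,000 shares = $0.48.

$0.48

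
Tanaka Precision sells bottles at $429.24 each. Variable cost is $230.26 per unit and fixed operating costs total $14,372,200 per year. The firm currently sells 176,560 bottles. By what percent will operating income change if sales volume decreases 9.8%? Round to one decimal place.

Total contribution margin = 176,560 × $198.98 = $35,131,908.80.
Operating income = contribution − fixed costs = $35,131,908.80 − $14,372,200 = $20,759,708.80.
So DOL = total CM / EBIT = $35,131,908.80 / $20,759,708.80 = 1.6923.
Operating income changes by 1.6923 × -9.8% = -16.6%.

-16.6%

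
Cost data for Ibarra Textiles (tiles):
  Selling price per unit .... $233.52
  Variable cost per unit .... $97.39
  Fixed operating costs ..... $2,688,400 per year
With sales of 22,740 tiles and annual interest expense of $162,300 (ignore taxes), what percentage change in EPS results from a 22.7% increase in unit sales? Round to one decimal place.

+286.9%

At 22,740 units, contribution = 22,740 × $136.13 = $3,095,596.20.
Operating income = contribution − fixed costs = $3,095,596.20 − $2,688,400 = $407,196.20.
After interest of $162,300.00, pre-tax earnings = $244,896.20.
Degree of combined leverage = contribution ÷ (EBIT − I) = $3,095,596.20 ÷ $244,896.20 = 12.6404.
EPS therefore changes by 12.6404 × (+22.7%) = +286.9%.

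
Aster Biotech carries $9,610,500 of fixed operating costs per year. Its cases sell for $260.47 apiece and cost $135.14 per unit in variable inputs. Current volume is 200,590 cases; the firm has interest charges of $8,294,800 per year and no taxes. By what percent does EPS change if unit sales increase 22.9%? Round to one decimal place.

+79.6%

Total contribution margin = 200,590 × $125.33 = $25,139,944.70.
Operating income = contribution − fixed costs = $25,139,944.70 − $9,610,500 = $15,529,444.70.
Interest = $8,294,800.00, so EBIT − I = $7,234,644.70.
DCL = total CM / (EBIT − I) = $25,139,944.70 / $7,234,644.70 = 3.4749.
EPS therefore changes by 3.4749 × (+22.9%) = +79.6%.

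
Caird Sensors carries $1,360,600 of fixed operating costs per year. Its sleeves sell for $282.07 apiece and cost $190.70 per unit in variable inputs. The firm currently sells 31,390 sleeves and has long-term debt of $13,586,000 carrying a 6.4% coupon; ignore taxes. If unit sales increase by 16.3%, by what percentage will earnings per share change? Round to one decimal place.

+73.3%

At 31,390 units, contribution = 31,390 × $91.37 = $2,868,104.30.
Subtracting fixed costs: EBIT = $2,868,104.30 − $1,360,600 = $1,507,504.30.
Interest = $869,504.00, so EBIT − I = $638,000.30.
Degree of combined leverage = contribution ÷ (EBIT − I) = $2,868,104.30 ÷ $638,000.30 = 4.4955.
%ΔEPS = DCL × %ΔSales = 4.4955 × +16.3% = +73.3%.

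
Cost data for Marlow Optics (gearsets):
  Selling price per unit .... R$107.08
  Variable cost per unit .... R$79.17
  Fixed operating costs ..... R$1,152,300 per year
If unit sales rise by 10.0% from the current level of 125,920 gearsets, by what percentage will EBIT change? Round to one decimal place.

+14.9%

Contribution at this volume is 125,920 × R$27.91 = R$3,514,427.20.
Operating income = contribution − fixed costs = R$3,514,427.20 − R$1,152,300 = R$2,362,127.20.
So DOL = total CM / EBIT = R$3,514,427.20 / R$2,362,127.20 = 1.4878.
So EBIT moves 1.4878 × (+10.0%) = +14.9%.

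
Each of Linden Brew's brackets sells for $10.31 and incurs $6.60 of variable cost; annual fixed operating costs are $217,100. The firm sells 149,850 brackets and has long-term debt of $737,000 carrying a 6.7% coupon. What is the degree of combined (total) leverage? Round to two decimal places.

1.92

At 149,850 units, contribution = 149,850 × $3.71 = $555,943.50.
Operating income = contribution − fixed costs = $555,943.50 − $217,100 = $338,843.50. Interest = $49,379.00.
DOL = $555,943.50 ÷ $338,843.50 = 1.6407; DFL = $338,843.50 ÷ $289,464.50 = 1.1706.
DCL = DOL × DFL = 1.6407 × 1.1706 = 1.9206.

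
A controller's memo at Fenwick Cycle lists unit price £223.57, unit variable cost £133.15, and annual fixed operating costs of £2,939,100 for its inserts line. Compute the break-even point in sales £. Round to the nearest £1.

£7,267,138

Contribution margin per unit = £223.57 − £133.15 = £90.42, a CM ratio of £90.42 ÷ £223.57 = 0.4044.
Break-even revenue = fixed costs × price ÷ CM = £2,939,100 × £223.57 ÷ £90.42 = £7,267,138.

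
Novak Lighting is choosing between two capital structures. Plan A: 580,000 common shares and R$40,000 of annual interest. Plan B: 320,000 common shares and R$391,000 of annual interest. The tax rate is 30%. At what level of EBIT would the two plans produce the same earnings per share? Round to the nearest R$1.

R$823,000

Set EPS_A = EPS_B: (EBIT − R$40,000)(1 − 0.30) ÷ 580,000 = (EBIT − R$391,000)(1 − 0.30) ÷ 320,000.
Cancelling (1 − t) and cross-multiplying: 320,000·(EBIT − 40,000) = 580,000·(EBIT − 391,000).
Solving, EBIT = (391,000·580,000 − 40,000·320,000) / (580,000 − 320,000) = 213,980,000,000 / 260,000 = 823,000.00.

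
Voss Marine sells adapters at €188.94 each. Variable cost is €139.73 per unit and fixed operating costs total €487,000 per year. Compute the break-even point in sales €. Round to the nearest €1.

CM per unit = €188.94 − €139.73 = €49.21; CM ratio = €49.21 / €188.94 = 0.2605.
Break-even sales = FC ÷ CM ratio = €487,000 × €188.94 / €49.21 = €1,869,819.

€1,869,819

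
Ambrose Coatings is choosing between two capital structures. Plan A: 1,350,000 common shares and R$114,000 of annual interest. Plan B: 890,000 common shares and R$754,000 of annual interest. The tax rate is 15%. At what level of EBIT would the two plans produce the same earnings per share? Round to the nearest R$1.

R$1,992,261

At indifference, (EBIT − 114,000)(1 − t)/1,350,000 = (EBIT − 754,000)(1 − t)/890,000.
Cancelling (1 − t) and cross-multiplying: 890,000·(EBIT − 114,000) = 1,350,000·(EBIT − 754,000).
Solving, EBIT = (754,000·1,350,000 − 114,000·890,000) / (1,350,000 − 890,000) = 916,440,000,000 / 460,000 = 1,992,260.87.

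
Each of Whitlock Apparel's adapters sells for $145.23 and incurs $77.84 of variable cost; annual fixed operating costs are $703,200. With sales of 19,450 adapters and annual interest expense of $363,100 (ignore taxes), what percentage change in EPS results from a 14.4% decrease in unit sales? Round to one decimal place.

-77.2%

At 19,450 units, contribution = 19,450 × $67.39 = $1,310,735.50.
Operating income = contribution − fixed costs = $1,310,735.50 − $703,200 = $607,535.50.
Interest = $363,100.00, so EBIT − I = $244,435.50.
Degree of combined leverage = contribution ÷ (EBIT − I) = $1,310,735.50 ÷ $244,435.50 = 5.3623.
%ΔEPS = DCL × %ΔSales = 5.3623 × -14.4% = -77.2%.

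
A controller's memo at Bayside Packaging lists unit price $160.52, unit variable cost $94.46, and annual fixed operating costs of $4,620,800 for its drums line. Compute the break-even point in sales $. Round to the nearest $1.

Contribution margin per unit = $160.52 − $94.46 = $66.06, a CM ratio of $66.06 ÷ $160.52 = 0.4115.
Break-even revenue = fixed costs × price ÷ CM = $4,620,800 × $160.52 ÷ $66.06 = $11,228,138.

$11,228,138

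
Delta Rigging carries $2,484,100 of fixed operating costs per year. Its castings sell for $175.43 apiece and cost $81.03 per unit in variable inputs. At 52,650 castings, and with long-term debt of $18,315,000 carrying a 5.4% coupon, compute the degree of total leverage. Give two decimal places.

3.32

Total contribution margin = 52,650 × $94.40 = $4,970,160.00.
Subtracting fixed costs: EBIT = $4,970,160.00 − $2,484,100 = $2,486,060.00. Interest = $989,010.00, so EBIT − I = $1,497,050.00.
DCL = contribution ÷ (EBIT − I) = $4,970,160.00 ÷ $1,497,050.00 = 3.3200.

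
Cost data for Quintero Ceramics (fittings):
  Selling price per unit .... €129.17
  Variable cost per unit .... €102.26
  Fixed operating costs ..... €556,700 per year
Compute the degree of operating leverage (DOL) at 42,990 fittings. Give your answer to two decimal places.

At 42,990 units, contribution = 42,990 × €26.91 = €1,156,860.90.
Operating income = contribution − fixed costs = €1,156,860.90 − €556,700 = €600,160.90.
So DOL = total CM / EBIT = €1,156,860.90 / €600,160.90 = 1.9276.

1.93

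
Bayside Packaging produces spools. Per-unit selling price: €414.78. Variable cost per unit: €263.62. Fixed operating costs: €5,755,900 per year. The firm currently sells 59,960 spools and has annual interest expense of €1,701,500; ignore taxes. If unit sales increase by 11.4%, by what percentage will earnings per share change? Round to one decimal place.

Contribution at this volume is 59,960 × €151.16 = €9,063,553.60.
Operating income = contribution − fixed costs = €9,063,553.60 − €5,755,900 = €3,307,653.60.
Interest = €1,701,500.00, so EBIT − I = €1,606,153.60.
Degree of combined leverage = contribution ÷ (EBIT − I) = €9,063,553.60 ÷ €1,606,153.60 = 5.6430.
EPS therefore changes by 5.6430 × (+11.4%) = +64.3%.

+64.3%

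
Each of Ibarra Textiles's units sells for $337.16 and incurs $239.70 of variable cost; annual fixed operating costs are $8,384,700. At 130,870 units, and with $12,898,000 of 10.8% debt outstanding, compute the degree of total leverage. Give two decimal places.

At 130,870 units, contribution = 130,870 × $97.46 = $12,754,590.20.
EBIT = $12,754,590.20 − $8,384,700 = $4,369,890.20. Interest = $1,392,984.00.
DOL = $12,754,590.20 ÷ $4,369,890.20 = 2.9187; DFL = $4,369,890.20 ÷ $2,976,906.20 = 1.4679.
Combined leverage = 2.9187 × 1.4679 = 4.2844.

4.28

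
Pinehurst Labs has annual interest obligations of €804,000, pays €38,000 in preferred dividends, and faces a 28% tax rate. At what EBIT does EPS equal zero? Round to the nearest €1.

Grossing the preferred dividend up to pre-tax terms: €38,000 / (1 − 0.28) = €52,777.78.
EPS = 0 when EBIT covers interest plus the pre-tax preferred burden: €804,000 + €52,777.78 = €856,777.78.

€856,778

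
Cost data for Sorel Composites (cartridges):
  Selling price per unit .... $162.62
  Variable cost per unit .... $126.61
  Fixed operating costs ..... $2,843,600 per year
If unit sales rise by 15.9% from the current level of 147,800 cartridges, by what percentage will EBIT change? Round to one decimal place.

+34.1%

At 147,800 units, contribution = 147,800 × $36.01 = $5,322,278.00.
Operating income = contribution − fixed costs = $5,322,278.00 − $2,843,600 = $2,478,678.00.
So DOL = total CM / EBIT = $5,322,278.00 / $2,478,678.00 = 2.1472.
So EBIT moves 2.1472 × (+15.9%) = +34.1%.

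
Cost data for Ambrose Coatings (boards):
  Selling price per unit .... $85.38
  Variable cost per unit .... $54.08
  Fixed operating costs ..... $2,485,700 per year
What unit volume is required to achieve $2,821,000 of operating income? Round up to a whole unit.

Each unit contributes $85.38 − $54.08 = $31.30.
Required volume = (fixed costs + target profit) ÷ CM = ($2,485,700 + $2,821,000) ÷ $31.30 = 169,543.13, so 169,544 boards.

169,544 boards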